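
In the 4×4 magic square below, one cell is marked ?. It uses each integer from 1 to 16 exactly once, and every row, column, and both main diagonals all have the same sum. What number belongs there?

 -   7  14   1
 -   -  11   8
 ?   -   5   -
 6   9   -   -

The entries are 1 through 16, which sum to 136, so each line sums to 136/4 = 34.
Row 1 must total 34; the given cells sum to 22, so (1,1) = 12.
Using column 3: 14 + 11 + 5 + ? → (4,3) = 34 − 30 = 4.
Anti-diagonal: 1 + 11 + 6 + ? = 34, so (3,2) = 16.
Using row 4: 6 + 9 + 4 + ? → (4,4) = 34 − 19 = 15.
From column 2, 34 − (7 + 16 + 9) gives (2,2) = 2.
Using column 4: 1 + 8 + 15 + ? → (3,4) = 34 − 24 = 10.
Row 2 needs 34; the known cells sum to 21, so (2,1) = 13.
Row 3 must total 34; the given cells sum to 31, so (3,1) = 3.

3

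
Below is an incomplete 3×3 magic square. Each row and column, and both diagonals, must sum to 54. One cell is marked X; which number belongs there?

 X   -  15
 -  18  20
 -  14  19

The remaining cell in row 2 is (2,1) = 54 − 38 = 16.
Row 3 must total 54; the given cells sum to 33, so (3,1) = 21.
From column 1, 54 − (16 + 21) gives (1,1) = 17.

17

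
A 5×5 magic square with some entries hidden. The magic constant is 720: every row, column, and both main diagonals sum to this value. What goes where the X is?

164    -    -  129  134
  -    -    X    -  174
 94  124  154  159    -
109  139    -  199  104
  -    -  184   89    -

Using row 3: 94 + 124 + 154 + 159 + ? → (3,5) = 720 − 531 = 189.
The remaining cell in row 4 is (4,3) = 720 − 551 = 169.
The remaining cell in column 4 is (2,4) = 720 − 576 = 144.
From column 5, 720 − (134 + 174 + 189 + 104) gives (5,5) = 119.
From main diagonal, 720 − (164 + 154 + 199 + 119) gives (2,2) = 84.
Anti-diagonal needs 720; the known cells sum to 571, so (5,1) = 149.
Row 5: 149 + 184 + 89 + 119 + ? = 720, so (5,2) = 179.
Using column 1: 164 + 94 + 109 + 149 + ? → (2,1) = 720 − 516 = 204.
Column 2: 84 + 124 + 139 + 179 + ? = 720, so (1,2) = 194.
From row 1, 720 − (164 + 194 + 129 + 134) gives (1,3) = 99.
From row 2, 720 − (204 + 84 + 144 + 174) gives (2,3) = 114.

114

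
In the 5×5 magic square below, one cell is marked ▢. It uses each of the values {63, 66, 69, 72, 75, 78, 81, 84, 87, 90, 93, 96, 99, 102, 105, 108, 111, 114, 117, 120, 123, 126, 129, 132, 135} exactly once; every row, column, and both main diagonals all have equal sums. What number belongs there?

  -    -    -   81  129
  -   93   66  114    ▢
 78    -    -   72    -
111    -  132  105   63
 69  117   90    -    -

87

The 25 entries sum to 2475, so each line sums to 2475/5 = 495.
Row 4: 111 + 132 + 105 + 63 + ? = 495, so (4,2) = 84.
Column 4 must total 495; the given cells sum to 372, so (5,4) = 123.
Using anti-diagonal: 129 + 114 + 84 + 69 + ? → (3,3) = 495 − 396 = 99.
Row 5 needs 495; the known cells sum to 399, so (5,5) = 96.
The remaining cell in column 3 is (1,3) = 495 − 387 = 108.
Main diagonal: 93 + 99 + 105 + 96 + ? = 495, so (1,1) = 102.
Row 1 must total 495; the given cells sum to 420, so (1,2) = 75.
From column 1, 495 − (102 + 78 + 111 + 69) gives (2,1) = 135.
Column 2 needs 495; the known cells sum to 369, so (3,2) = 126.
Row 2: 135 + 93 + 66 + 114 + ? = 495, so (2,5) = 87.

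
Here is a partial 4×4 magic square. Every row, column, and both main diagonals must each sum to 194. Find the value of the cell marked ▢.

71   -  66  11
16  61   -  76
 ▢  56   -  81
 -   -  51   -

21

The remaining cell in row 1 is (1,2) = 194 − 148 = 46.
Row 2 must total 194; the given cells sum to 153, so (2,3) = 41.
Column 2: 46 + 61 + 56 + ? = 194, so (4,2) = 31.
Column 3 must total 194; the given cells sum to 158, so (3,3) = 36.
Column 4: 11 + 76 + 81 + ? = 194, so (4,4) = 26.
The remaining cell in anti-diagonal is (4,1) = 194 − 108 = 86.
Row 3 must total 194; the given cells sum to 173, so (3,1) = 21.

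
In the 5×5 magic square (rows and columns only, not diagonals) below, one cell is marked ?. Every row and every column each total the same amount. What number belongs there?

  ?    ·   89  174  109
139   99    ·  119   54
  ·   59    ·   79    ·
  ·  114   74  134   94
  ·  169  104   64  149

Column 4 is complete and sums to 570; that is the magic constant.
From row 2, 570 − (139 + 99 + 119 + 54) gives (2,3) = 159.
The remaining cell in row 4 is (4,1) = 570 − 416 = 154.
Row 5 needs 570; the known cells sum to 486, so (5,1) = 84.
From column 2, 570 − (99 + 59 + 114 + 169) gives (1,2) = 129.
Column 3 must total 570; the given cells sum to 426, so (3,3) = 144.
Column 5: 109 + 54 + 94 + 149 + ? = 570, so (3,5) = 164.
Using row 1: 129 + 89 + 174 + 109 + ? → (1,1) = 570 − 501 = 69.

69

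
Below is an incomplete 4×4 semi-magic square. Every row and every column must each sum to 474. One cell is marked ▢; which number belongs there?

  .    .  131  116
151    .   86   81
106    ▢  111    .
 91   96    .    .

Row 2 must total 474; the given cells sum to 318, so (2,2) = 156.
From column 1, 474 − (151 + 106 + 91) gives (1,1) = 126.
Column 3 needs 474; the known cells sum to 328, so (4,3) = 146.
The remaining cell in row 1 is (1,2) = 474 − 373 = 101.
From row 4, 474 − (91 + 96 + 146) gives (4,4) = 141.
Column 2: 101 + 156 + 96 + ? = 474, so (3,2) = 121.

121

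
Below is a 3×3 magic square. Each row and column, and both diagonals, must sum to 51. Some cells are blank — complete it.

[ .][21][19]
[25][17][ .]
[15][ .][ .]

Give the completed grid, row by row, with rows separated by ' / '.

11 21 19 / 25 17 9 / 15 13 23

Row 1: 21 + 19 + ? = 51, so (1,1) = 11.
Row 2 must total 51; the given cells sum to 42, so (2,3) = 9.
Using column 2: 21 + 17 + ? → (3,2) = 51 − 38 = 13.
Column 3: 19 + 9 + ? = 51, so (3,3) = 23.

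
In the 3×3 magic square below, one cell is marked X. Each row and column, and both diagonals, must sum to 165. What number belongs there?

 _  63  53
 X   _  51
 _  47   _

The remaining cell in row 1 is (1,1) = 165 − 116 = 49.
From column 2, 165 − (63 + 47) gives (2,2) = 55.
The remaining cell in column 3 is (3,3) = 165 − 104 = 61.
Anti-diagonal needs 165; the known cells sum to 108, so (3,1) = 57.
Row 2 must total 165; the given cells sum to 106, so (2,1) = 59.

59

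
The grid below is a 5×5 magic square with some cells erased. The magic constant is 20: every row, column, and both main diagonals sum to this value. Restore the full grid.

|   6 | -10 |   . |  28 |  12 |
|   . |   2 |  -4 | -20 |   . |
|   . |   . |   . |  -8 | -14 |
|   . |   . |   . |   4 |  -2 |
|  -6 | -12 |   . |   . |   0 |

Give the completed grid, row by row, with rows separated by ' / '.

6 -10 -16 28 12 / 18 2 -4 -20 24 / 20 14 8 -8 -14 / -18 26 10 4 -2 / -6 -12 22 16 0

Using row 1: 6 + (-10) + 28 + 12 + ? → (1,3) = 20 − 36 = -16.
From column 4, 20 − (28 + (-20) + (-8) + 4) gives (5,4) = 16.
Column 5 must total 20; the given cells sum to -4, so (2,5) = 24.
Main diagonal must total 20; the given cells sum to 12, so (3,3) = 8.
From anti-diagonal, 20 − (12 + (-20) + 8 + (-6)) gives (4,2) = 26.
The remaining cell in row 2 is (2,1) = 20 − 2 = 18.
Row 5: -6 + (-12) + 16 + 0 + ? = 20, so (5,3) = 22.
Column 2 must total 20; the given cells sum to 6, so (3,2) = 14.
Column 3 must total 20; the given cells sum to 10, so (4,3) = 10.
The remaining cell in row 3 is (3,1) = 20 − 0 = 20.
From row 4, 20 − (26 + 10 + 4 + (-2)) gives (4,1) = -18.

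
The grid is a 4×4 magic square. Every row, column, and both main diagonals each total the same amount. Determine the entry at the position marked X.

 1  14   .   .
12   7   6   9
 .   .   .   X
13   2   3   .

5

Row 2 is complete and sums to 34; that is the magic constant.
Row 4: 13 + 2 + 3 + ? = 34, so (4,4) = 16.
Column 1 needs 34; the known cells sum to 26, so (3,1) = 8.
Column 2: 14 + 7 + 2 + ? = 34, so (3,2) = 11.
Main diagonal must total 34; the given cells sum to 24, so (3,3) = 10.
Anti-diagonal needs 34; the known cells sum to 30, so (1,4) = 4.
Row 1: 1 + 14 + 4 + ? = 34, so (1,3) = 15.
The remaining cell in row 3 is (3,4) = 34 − 29 = 5.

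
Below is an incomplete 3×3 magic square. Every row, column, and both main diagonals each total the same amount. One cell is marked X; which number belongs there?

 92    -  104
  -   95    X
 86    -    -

83

Anti-diagonal is complete and sums to 285; that is the magic constant.
From row 1, 285 − (92 + 104) gives (1,2) = 89.
Column 1 needs 285; the known cells sum to 178, so (2,1) = 107.
From column 2, 285 − (89 + 95) gives (3,2) = 101.
Main diagonal needs 285; the known cells sum to 187, so (3,3) = 98.
Row 2: 107 + 95 + ? = 285, so (2,3) = 83.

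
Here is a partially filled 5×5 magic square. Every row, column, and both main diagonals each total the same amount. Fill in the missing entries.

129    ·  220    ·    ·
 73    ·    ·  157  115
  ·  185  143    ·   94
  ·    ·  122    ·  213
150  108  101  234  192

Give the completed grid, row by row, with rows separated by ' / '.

129 87 220 178 171 / 73 241 199 157 115 / 227 185 143 136 94 / 206 164 122 80 213 / 150 108 101 234 192

Row 5 is already complete: 150 + 108 + 101 + 234 + 192 = 785, so that is the magic constant.
From column 3, 785 − (220 + 143 + 122 + 101) gives (2,3) = 199.
Column 5 needs 785; the known cells sum to 614, so (1,5) = 171.
Using anti-diagonal: 171 + 157 + 143 + 150 + ? → (4,2) = 785 − 621 = 164.
Row 2 must total 785; the given cells sum to 544, so (2,2) = 241.
From column 2, 785 − (241 + 185 + 164 + 108) gives (1,2) = 87.
From main diagonal, 785 − (129 + 241 + 143 + 192) gives (4,4) = 80.
From row 1, 785 − (129 + 87 + 220 + 171) gives (1,4) = 178.
The remaining cell in row 4 is (4,1) = 785 − 579 = 206.
Column 1: 129 + 73 + 206 + 150 + ? = 785, so (3,1) = 227.
The remaining cell in column 4 is (3,4) = 785 − 649 = 136.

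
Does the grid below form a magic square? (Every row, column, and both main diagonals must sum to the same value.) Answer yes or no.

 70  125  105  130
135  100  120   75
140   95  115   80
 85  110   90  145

Row 1: 70 + 125 + 105 + 130 = 430.
Row 2: 135 + 100 + 120 + 75 = 430.
Row 3: 140 + 95 + 115 + 80 = 430.
Row 4: 85 + 110 + 90 + 145 = 430.
Column 1: 70 + 135 + 140 + 85 = 430.
Column 2: 125 + 100 + 95 + 110 = 430.
Column 3: 105 + 120 + 115 + 90 = 430.
Column 4: 130 + 75 + 80 + 145 = 430.
Main diagonal: 70 + 100 + 115 + 145 = 430.
Anti-diagonal: 130 + 120 + 95 + 85 = 430.
All lines sum to 430.

Yes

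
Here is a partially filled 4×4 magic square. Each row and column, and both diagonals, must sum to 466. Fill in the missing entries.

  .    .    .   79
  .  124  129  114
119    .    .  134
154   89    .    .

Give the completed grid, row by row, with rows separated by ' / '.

Row 2 must total 466; the given cells sum to 367, so (2,1) = 99.
Column 1: 99 + 119 + 154 + ? = 466, so (1,1) = 94.
The remaining cell in column 4 is (4,4) = 466 − 327 = 139.
Main diagonal needs 466; the known cells sum to 357, so (3,3) = 109.
Using anti-diagonal: 79 + 129 + 154 + ? → (3,2) = 466 − 362 = 104.
Row 4 must total 466; the given cells sum to 382, so (4,3) = 84.
Column 2 needs 466; the known cells sum to 317, so (1,2) = 149.
Using column 3: 129 + 109 + 84 + ? → (1,3) = 466 − 322 = 144.

94 149 144 79 / 99 124 129 114 / 119 104 109 134 / 154 89 84 139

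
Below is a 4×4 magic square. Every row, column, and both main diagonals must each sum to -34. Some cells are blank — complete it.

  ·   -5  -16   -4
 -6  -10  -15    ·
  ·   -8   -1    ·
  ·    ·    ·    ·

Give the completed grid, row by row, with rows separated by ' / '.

-9 -5 -16 -4 / -6 -10 -15 -3 / -12 -8 -1 -13 / -7 -11 -2 -14

Using row 1: -5 + (-16) + (-4) + ? → (1,1) = -34 − (-25) = -9.
From row 2, -34 − (-6 + (-10) + (-15)) gives (2,4) = -3.
From column 2, -34 − (-5 + (-10) + (-8)) gives (4,2) = -11.
Using column 3: -16 + (-15) + (-1) + ? → (4,3) = -34 − (-32) = -2.
Using main diagonal: -9 + (-10) + (-1) + ? → (4,4) = -34 − (-20) = -14.
Anti-diagonal: -4 + (-15) + (-8) + ? = -34, so (4,1) = -7.
The remaining cell in column 1 is (3,1) = -34 − (-22) = -12.
Column 4 must total -34; the given cells sum to -21, so (3,4) = -13.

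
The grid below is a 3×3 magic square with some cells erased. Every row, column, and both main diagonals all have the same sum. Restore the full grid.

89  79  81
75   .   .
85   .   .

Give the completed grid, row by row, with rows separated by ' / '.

Row 1 is already complete: 89 + 79 + 81 = 249, so that is the magic constant.
Anti-diagonal must total 249; the given cells sum to 166, so (2,2) = 83.
Using row 2: 75 + 83 + ? → (2,3) = 249 − 158 = 91.
Column 2 needs 249; the known cells sum to 162, so (3,2) = 87.
Column 3 needs 249; the known cells sum to 172, so (3,3) = 77.

89 79 81 / 75 83 91 / 85 87 77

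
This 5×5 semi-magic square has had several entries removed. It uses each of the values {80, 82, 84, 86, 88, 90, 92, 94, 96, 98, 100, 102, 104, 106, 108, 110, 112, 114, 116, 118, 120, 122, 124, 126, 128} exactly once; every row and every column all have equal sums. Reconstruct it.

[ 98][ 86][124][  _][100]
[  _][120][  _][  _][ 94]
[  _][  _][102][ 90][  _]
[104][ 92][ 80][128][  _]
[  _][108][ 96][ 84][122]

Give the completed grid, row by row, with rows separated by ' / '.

The 25 entries sum to 2600, so each line sums to 2600/5 = 520.
The remaining cell in row 1 is (1,4) = 520 − 408 = 112.
From row 4, 520 − (104 + 92 + 80 + 128) gives (4,5) = 116.
Row 5: 108 + 96 + 84 + 122 + ? = 520, so (5,1) = 110.
Using column 2: 86 + 120 + 92 + 108 + ? → (3,2) = 520 − 406 = 114.
The remaining cell in column 3 is (2,3) = 520 − 402 = 118.
Column 4 must total 520; the given cells sum to 414, so (2,4) = 106.
Column 5 needs 520; the known cells sum to 432, so (3,5) = 88.
Row 2 needs 520; the known cells sum to 438, so (2,1) = 82.
Using row 3: 114 + 102 + 90 + 88 + ? → (3,1) = 520 − 394 = 126.

98 86 124 112 100 / 82 120 118 106 94 / 126 114 102 90 88 / 104 92 80 128 116 / 110 108 96 84 122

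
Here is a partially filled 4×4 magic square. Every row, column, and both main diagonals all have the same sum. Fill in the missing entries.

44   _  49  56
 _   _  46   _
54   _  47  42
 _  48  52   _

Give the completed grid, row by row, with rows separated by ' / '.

Column 3 is already complete: 49 + 46 + 47 + 52 = 194, so that is the magic constant.
Row 1: 44 + 49 + 56 + ? = 194, so (1,2) = 45.
Row 3: 54 + 47 + 42 + ? = 194, so (3,2) = 51.
From column 2, 194 − (45 + 51 + 48) gives (2,2) = 50.
Main diagonal: 44 + 50 + 47 + ? = 194, so (4,4) = 53.
From anti-diagonal, 194 − (56 + 46 + 51) gives (4,1) = 41.
From column 1, 194 − (44 + 54 + 41) gives (2,1) = 55.
Using column 4: 56 + 42 + 53 + ? → (2,4) = 194 − 151 = 43.

44 45 49 56 / 55 50 46 43 / 54 51 47 42 / 41 48 52 53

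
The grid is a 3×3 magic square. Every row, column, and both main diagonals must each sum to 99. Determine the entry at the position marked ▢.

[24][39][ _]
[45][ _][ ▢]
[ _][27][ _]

21

Row 1: 24 + 39 + ? = 99, so (1,3) = 36.
Column 1: 24 + 45 + ? = 99, so (3,1) = 30.
From column 2, 99 − (39 + 27) gives (2,2) = 33.
Main diagonal: 24 + 33 + ? = 99, so (3,3) = 42.
Using row 2: 45 + 33 + ? → (2,3) = 99 − 78 = 21.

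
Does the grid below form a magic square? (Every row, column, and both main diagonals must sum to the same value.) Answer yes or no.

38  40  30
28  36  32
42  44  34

No — row 3 sums to 120 but main diagonal sums to 108.

Row 1: 38 + 40 + 30 = 108.
Row 2: 28 + 36 + 32 = 96.
Row 3: 42 + 44 + 34 = 120.
Column 1: 38 + 28 + 42 = 108.
Column 2: 40 + 36 + 44 = 120.
Column 3: 30 + 32 + 34 = 96.
Main diagonal: 38 + 36 + 34 = 108.
Anti-diagonal: 30 + 36 + 42 = 108.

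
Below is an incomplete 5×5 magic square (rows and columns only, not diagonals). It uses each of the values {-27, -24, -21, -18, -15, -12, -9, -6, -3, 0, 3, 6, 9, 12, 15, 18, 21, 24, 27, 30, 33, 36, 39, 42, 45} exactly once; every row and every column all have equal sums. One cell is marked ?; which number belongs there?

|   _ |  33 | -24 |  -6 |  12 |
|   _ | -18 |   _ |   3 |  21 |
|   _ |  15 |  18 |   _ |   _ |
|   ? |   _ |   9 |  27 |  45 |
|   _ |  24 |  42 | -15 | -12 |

The 25 entries sum to 225, so each line sums to 225/5 = 45.
Row 1: 33 + (-24) + (-6) + 12 + ? = 45, so (1,1) = 30.
Row 5 needs 45; the known cells sum to 39, so (5,1) = 6.
Column 2 must total 45; the given cells sum to 54, so (4,2) = -9.
Column 3 needs 45; the known cells sum to 45, so (2,3) = 0.
The remaining cell in column 4 is (3,4) = 45 − 9 = 36.
The remaining cell in column 5 is (3,5) = 45 − 66 = -21.
From row 2, 45 − (-18 + 0 + 3 + 21) gives (2,1) = 39.
Row 3: 15 + 18 + 36 + (-21) + ? = 45, so (3,1) = -3.
Row 4 must total 45; the given cells sum to 72, so (4,1) = -27.

-27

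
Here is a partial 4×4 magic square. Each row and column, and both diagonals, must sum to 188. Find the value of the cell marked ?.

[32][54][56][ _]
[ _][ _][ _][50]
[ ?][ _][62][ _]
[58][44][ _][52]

38

The remaining cell in row 1 is (1,4) = 188 − 142 = 46.
The remaining cell in row 4 is (4,3) = 188 − 154 = 34.
Column 3: 56 + 62 + 34 + ? = 188, so (2,3) = 36.
From column 4, 188 − (46 + 50 + 52) gives (3,4) = 40.
Using main diagonal: 32 + 62 + 52 + ? → (2,2) = 188 − 146 = 42.
Anti-diagonal must total 188; the given cells sum to 140, so (3,2) = 48.
Using row 2: 42 + 36 + 50 + ? → (2,1) = 188 − 128 = 60.
Row 3 needs 188; the known cells sum to 150, so (3,1) = 38.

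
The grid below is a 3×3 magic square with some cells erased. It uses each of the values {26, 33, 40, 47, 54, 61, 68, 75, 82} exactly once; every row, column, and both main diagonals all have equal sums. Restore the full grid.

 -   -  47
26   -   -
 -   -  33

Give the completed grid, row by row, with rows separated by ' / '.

The 9 entries sum to 486, so each line sums to 486/3 = 162.
The remaining cell in column 3 is (2,3) = 162 − 80 = 82.
From row 2, 162 − (26 + 82) gives (2,2) = 54.
Main diagonal needs 162; the known cells sum to 87, so (1,1) = 75.
Anti-diagonal: 47 + 54 + ? = 162, so (3,1) = 61.
Row 1 needs 162; the known cells sum to 122, so (1,2) = 40.
Row 3 must total 162; the given cells sum to 94, so (3,2) = 68.

75 40 47 / 26 54 82 / 61 68 33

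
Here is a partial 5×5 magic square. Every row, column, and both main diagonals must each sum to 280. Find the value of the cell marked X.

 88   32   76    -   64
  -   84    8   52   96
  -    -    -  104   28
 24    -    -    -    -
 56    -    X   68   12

44

Row 1: 88 + 32 + 76 + 64 + ? = 280, so (1,4) = 20.
From row 2, 280 − (84 + 8 + 52 + 96) gives (2,1) = 40.
From column 1, 280 − (88 + 40 + 24 + 56) gives (3,1) = 72.
The remaining cell in column 4 is (4,4) = 280 − 244 = 36.
Using column 5: 64 + 96 + 28 + 12 + ? → (4,5) = 280 − 200 = 80.
Main diagonal needs 280; the known cells sum to 220, so (3,3) = 60.
From anti-diagonal, 280 − (64 + 52 + 60 + 56) gives (4,2) = 48.
From row 3, 280 − (72 + 60 + 104 + 28) gives (3,2) = 16.
The remaining cell in row 4 is (4,3) = 280 − 188 = 92.
Using column 2: 32 + 84 + 16 + 48 + ? → (5,2) = 280 − 180 = 100.
Column 3: 76 + 8 + 60 + 92 + ? = 280, so (5,3) = 44.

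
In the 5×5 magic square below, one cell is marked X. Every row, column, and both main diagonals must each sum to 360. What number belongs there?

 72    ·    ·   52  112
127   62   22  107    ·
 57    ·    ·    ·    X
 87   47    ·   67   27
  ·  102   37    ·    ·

Row 2 needs 360; the known cells sum to 318, so (2,5) = 42.
Row 4 needs 360; the known cells sum to 228, so (4,3) = 132.
Column 1: 72 + 127 + 57 + 87 + ? = 360, so (5,1) = 17.
Anti-diagonal needs 360; the known cells sum to 283, so (3,3) = 77.
Using column 3: 22 + 77 + 132 + 37 + ? → (1,3) = 360 − 268 = 92.
Main diagonal: 72 + 62 + 77 + 67 + ? = 360, so (5,5) = 82.
Row 1 needs 360; the known cells sum to 328, so (1,2) = 32.
Row 5 must total 360; the given cells sum to 238, so (5,4) = 122.
The remaining cell in column 2 is (3,2) = 360 − 243 = 117.
Column 4: 52 + 107 + 67 + 122 + ? = 360, so (3,4) = 12.
The remaining cell in column 5 is (3,5) = 360 − 263 = 97.

97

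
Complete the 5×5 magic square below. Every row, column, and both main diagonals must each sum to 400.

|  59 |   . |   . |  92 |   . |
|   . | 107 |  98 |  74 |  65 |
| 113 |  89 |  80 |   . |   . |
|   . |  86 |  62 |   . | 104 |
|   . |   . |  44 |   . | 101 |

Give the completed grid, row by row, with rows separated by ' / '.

59 50 116 92 83 / 56 107 98 74 65 / 113 89 80 71 47 / 95 86 62 53 104 / 77 68 44 110 101

Row 2: 107 + 98 + 74 + 65 + ? = 400, so (2,1) = 56.
From column 3, 400 − (98 + 80 + 62 + 44) gives (1,3) = 116.
The remaining cell in main diagonal is (4,4) = 400 − 347 = 53.
From row 4, 400 − (86 + 62 + 53 + 104) gives (4,1) = 95.
Using column 1: 59 + 56 + 113 + 95 + ? → (5,1) = 400 − 323 = 77.
Anti-diagonal must total 400; the given cells sum to 317, so (1,5) = 83.
Row 1: 59 + 116 + 92 + 83 + ? = 400, so (1,2) = 50.
Column 2: 50 + 107 + 89 + 86 + ? = 400, so (5,2) = 68.
From column 5, 400 − (83 + 65 + 104 + 101) gives (3,5) = 47.
Row 3 needs 400; the known cells sum to 329, so (3,4) = 71.
Row 5 must total 400; the given cells sum to 290, so (5,4) = 110.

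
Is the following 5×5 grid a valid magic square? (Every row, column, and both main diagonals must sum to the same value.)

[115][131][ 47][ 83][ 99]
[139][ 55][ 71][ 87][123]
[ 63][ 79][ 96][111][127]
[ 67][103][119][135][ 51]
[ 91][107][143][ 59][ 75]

No — column 3 sums to 476 but column 4 sums to 475.

Row 1: 115 + 131 + 47 + 83 + 99 = 475.
Row 2: 139 + 55 + 71 + 87 + 123 = 475.
Row 3: 63 + 79 + 96 + 111 + 127 = 476.
Row 4: 67 + 103 + 119 + 135 + 51 = 475.
Row 5: 91 + 107 + 143 + 59 + 75 = 475.
Column 1: 115 + 139 + 63 + 67 + 91 = 475.
Column 2: 131 + 55 + 79 + 103 + 107 = 475.
Column 3: 47 + 71 + 96 + 119 + 143 = 476.
Column 4: 83 + 87 + 111 + 135 + 59 = 475.
Column 5: 99 + 123 + 127 + 51 + 75 = 475.
Main diagonal: 115 + 55 + 96 + 135 + 75 = 476.
Anti-diagonal: 99 + 87 + 96 + 103 + 91 = 476.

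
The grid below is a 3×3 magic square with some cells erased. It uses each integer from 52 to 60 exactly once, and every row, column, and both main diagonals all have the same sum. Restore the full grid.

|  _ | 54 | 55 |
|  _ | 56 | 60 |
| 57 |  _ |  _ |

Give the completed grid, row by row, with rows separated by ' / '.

59 54 55 / 52 56 60 / 57 58 53

The entries are 52 through 60, which sum to 504, so each line sums to 504/3 = 168.
Row 1 must total 168; the given cells sum to 109, so (1,1) = 59.
Using row 2: 56 + 60 + ? → (2,1) = 168 − 116 = 52.
Column 2 must total 168; the given cells sum to 110, so (3,2) = 58.
Column 3 must total 168; the given cells sum to 115, so (3,3) = 53.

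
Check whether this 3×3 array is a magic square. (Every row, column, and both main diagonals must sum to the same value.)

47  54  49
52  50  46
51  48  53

Row 1: 47 + 54 + 49 = 150.
Row 2: 52 + 50 + 46 = 148.
Row 3: 51 + 48 + 53 = 152.
Column 1: 47 + 52 + 51 = 150.
Column 2: 54 + 50 + 48 = 152.
Column 3: 49 + 46 + 53 = 148.
Main diagonal: 47 + 50 + 53 = 150.
Anti-diagonal: 49 + 50 + 51 = 150.

No — row 1 sums to 150 but column 2 sums to 152.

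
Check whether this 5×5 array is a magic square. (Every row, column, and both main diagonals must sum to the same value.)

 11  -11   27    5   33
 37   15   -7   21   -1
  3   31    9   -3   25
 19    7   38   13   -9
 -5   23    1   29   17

No — row 4 sums to 68 but row 5 sums to 65.

Row 1: 11 + (-11) + 27 + 5 + 33 = 65.
Row 2: 37 + 15 + (-7) + 21 + (-1) = 65.
Row 3: 3 + 31 + 9 + (-3) + 25 = 65.
Row 4: 19 + 7 + 38 + 13 + (-9) = 68.
Row 5: -5 + 23 + 1 + 29 + 17 = 65.
Column 1: 11 + 37 + 3 + 19 + (-5) = 65.
Column 2: -11 + 15 + 31 + 7 + 23 = 65.
Column 3: 27 + (-7) + 9 + 38 + 1 = 68.
Column 4: 5 + 21 + (-3) + 13 + 29 = 65.
Column 5: 33 + (-1) + 25 + (-9) + 17 = 65.
Main diagonal: 11 + 15 + 9 + 13 + 17 = 65.
Anti-diagonal: 33 + 21 + 9 + 7 + (-5) = 65.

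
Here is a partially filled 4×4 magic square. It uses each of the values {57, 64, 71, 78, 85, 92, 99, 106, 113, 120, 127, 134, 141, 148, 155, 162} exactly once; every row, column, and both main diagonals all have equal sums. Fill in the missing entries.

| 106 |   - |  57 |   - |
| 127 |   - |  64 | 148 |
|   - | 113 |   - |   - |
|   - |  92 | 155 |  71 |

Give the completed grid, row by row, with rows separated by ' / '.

The 16 entries sum to 1752, so each line sums to 1752/4 = 438.
From row 2, 438 − (127 + 64 + 148) gives (2,2) = 99.
Using row 4: 92 + 155 + 71 + ? → (4,1) = 438 − 318 = 120.
Column 1 needs 438; the known cells sum to 353, so (3,1) = 85.
Using column 2: 99 + 113 + 92 + ? → (1,2) = 438 − 304 = 134.
From column 3, 438 − (57 + 64 + 155) gives (3,3) = 162.
Anti-diagonal must total 438; the given cells sum to 297, so (1,4) = 141.
Row 3: 85 + 113 + 162 + ? = 438, so (3,4) = 78.

106 134 57 141 / 127 99 64 148 / 85 113 162 78 / 120 92 155 71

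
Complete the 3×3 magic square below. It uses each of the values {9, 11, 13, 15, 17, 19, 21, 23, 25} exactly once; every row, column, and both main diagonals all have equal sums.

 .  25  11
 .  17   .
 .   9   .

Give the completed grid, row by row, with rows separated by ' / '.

The 9 entries sum to 153, so each line sums to 153/3 = 51.
Using row 1: 25 + 11 + ? → (1,1) = 51 − 36 = 15.
Using main diagonal: 15 + 17 + ? → (3,3) = 51 − 32 = 19.
The remaining cell in anti-diagonal is (3,1) = 51 − 28 = 23.
Column 1: 15 + 23 + ? = 51, so (2,1) = 13.
Column 3: 11 + 19 + ? = 51, so (2,3) = 21.

15 25 11 / 13 17 21 / 23 9 19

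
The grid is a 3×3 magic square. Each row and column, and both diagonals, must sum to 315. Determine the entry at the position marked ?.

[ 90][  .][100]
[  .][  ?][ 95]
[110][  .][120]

Row 1: 90 + 100 + ? = 315, so (1,2) = 125.
Using row 3: 110 + 120 + ? → (3,2) = 315 − 230 = 85.
Column 1 must total 315; the given cells sum to 200, so (2,1) = 115.
From column 2, 315 − (125 + 85) gives (2,2) = 105.

105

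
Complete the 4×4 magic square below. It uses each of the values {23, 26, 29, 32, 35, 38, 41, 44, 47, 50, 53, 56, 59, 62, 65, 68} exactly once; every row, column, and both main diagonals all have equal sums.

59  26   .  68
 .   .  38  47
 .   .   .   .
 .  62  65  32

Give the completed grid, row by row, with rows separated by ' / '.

59 26 29 68 / 56 41 38 47 / 44 53 50 35 / 23 62 65 32

The 16 entries sum to 728, so each line sums to 728/4 = 182.
Row 1: 59 + 26 + 68 + ? = 182, so (1,3) = 29.
The remaining cell in row 4 is (4,1) = 182 − 159 = 23.
Column 3 needs 182; the known cells sum to 132, so (3,3) = 50.
The remaining cell in column 4 is (3,4) = 182 − 147 = 35.
The remaining cell in main diagonal is (2,2) = 182 − 141 = 41.
The remaining cell in anti-diagonal is (3,2) = 182 − 129 = 53.
The remaining cell in row 2 is (2,1) = 182 − 126 = 56.
The remaining cell in row 3 is (3,1) = 182 − 138 = 44.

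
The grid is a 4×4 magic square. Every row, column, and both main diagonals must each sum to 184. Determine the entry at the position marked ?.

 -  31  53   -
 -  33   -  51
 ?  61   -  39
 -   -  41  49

Column 2: 31 + 33 + 61 + ? = 184, so (4,2) = 59.
The remaining cell in column 4 is (1,4) = 184 − 139 = 45.
The remaining cell in row 1 is (1,1) = 184 − 129 = 55.
Row 4 must total 184; the given cells sum to 149, so (4,1) = 35.
Main diagonal: 55 + 33 + 49 + ? = 184, so (3,3) = 47.
From anti-diagonal, 184 − (45 + 61 + 35) gives (2,3) = 43.
Row 2: 33 + 43 + 51 + ? = 184, so (2,1) = 57.
Using row 3: 61 + 47 + 39 + ? → (3,1) = 184 − 147 = 37.

37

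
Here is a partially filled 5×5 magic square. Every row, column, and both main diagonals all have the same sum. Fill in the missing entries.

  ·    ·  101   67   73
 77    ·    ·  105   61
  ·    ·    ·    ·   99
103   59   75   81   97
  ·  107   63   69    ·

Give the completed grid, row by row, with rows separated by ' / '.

79 95 101 67 73 / 77 83 89 105 61 / 65 71 87 93 99 / 103 59 75 81 97 / 91 107 63 69 85

Row 4 is already complete: 103 + 59 + 75 + 81 + 97 = 415, so that is the magic constant.
Column 4: 67 + 105 + 81 + 69 + ? = 415, so (3,4) = 93.
Column 5 must total 415; the given cells sum to 330, so (5,5) = 85.
The remaining cell in row 5 is (5,1) = 415 − 324 = 91.
The remaining cell in anti-diagonal is (3,3) = 415 − 328 = 87.
Column 3: 101 + 87 + 75 + 63 + ? = 415, so (2,3) = 89.
From row 2, 415 − (77 + 89 + 105 + 61) gives (2,2) = 83.
From main diagonal, 415 − (83 + 87 + 81 + 85) gives (1,1) = 79.
Row 1 must total 415; the given cells sum to 320, so (1,2) = 95.
Column 1 must total 415; the given cells sum to 350, so (3,1) = 65.
Column 2 must total 415; the given cells sum to 344, so (3,2) = 71.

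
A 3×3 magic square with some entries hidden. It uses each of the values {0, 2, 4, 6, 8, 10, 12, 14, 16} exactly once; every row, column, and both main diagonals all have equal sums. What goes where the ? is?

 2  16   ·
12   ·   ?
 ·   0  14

The 9 entries sum to 72, so each line sums to 72/3 = 24.
Row 1 must total 24; the given cells sum to 18, so (1,3) = 6.
From row 3, 24 − (0 + 14) gives (3,1) = 10.
The remaining cell in column 2 is (2,2) = 24 − 16 = 8.
From column 3, 24 − (6 + 14) gives (2,3) = 4.

4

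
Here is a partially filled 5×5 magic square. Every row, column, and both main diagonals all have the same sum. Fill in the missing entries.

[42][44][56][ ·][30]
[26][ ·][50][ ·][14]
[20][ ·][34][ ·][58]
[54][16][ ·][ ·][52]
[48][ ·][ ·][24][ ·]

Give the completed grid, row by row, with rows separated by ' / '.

42 44 56 18 30 / 26 38 50 62 14 / 20 32 34 46 58 / 54 16 28 40 52 / 48 60 22 24 36

Column 1 is already complete: 42 + 26 + 20 + 54 + 48 = 190, so that is the magic constant.
From row 1, 190 − (42 + 44 + 56 + 30) gives (1,4) = 18.
The remaining cell in column 5 is (5,5) = 190 − 154 = 36.
From anti-diagonal, 190 − (30 + 34 + 16 + 48) gives (2,4) = 62.
Using row 2: 26 + 50 + 62 + 14 + ? → (2,2) = 190 − 152 = 38.
From main diagonal, 190 − (42 + 38 + 34 + 36) gives (4,4) = 40.
Row 4: 54 + 16 + 40 + 52 + ? = 190, so (4,3) = 28.
Column 3 needs 190; the known cells sum to 168, so (5,3) = 22.
Column 4 must total 190; the given cells sum to 144, so (3,4) = 46.
From row 3, 190 − (20 + 34 + 46 + 58) gives (3,2) = 32.
The remaining cell in row 5 is (5,2) = 190 − 130 = 60.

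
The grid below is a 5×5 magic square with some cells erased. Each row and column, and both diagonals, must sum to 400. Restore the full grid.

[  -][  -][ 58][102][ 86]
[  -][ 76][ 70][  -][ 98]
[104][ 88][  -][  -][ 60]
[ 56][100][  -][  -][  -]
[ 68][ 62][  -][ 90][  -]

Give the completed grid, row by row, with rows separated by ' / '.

Using column 2: 76 + 88 + 100 + 62 + ? → (1,2) = 400 − 326 = 74.
The remaining cell in row 1 is (1,1) = 400 − 320 = 80.
Column 1 needs 400; the known cells sum to 308, so (2,1) = 92.
Using row 2: 92 + 76 + 70 + 98 + ? → (2,4) = 400 − 336 = 64.
From anti-diagonal, 400 − (86 + 64 + 100 + 68) gives (3,3) = 82.
Row 3 needs 400; the known cells sum to 334, so (3,4) = 66.
Using column 4: 102 + 64 + 66 + 90 + ? → (4,4) = 400 − 322 = 78.
Main diagonal needs 400; the known cells sum to 316, so (5,5) = 84.
The remaining cell in row 5 is (5,3) = 400 − 304 = 96.
Column 3 needs 400; the known cells sum to 306, so (4,3) = 94.
From column 5, 400 − (86 + 98 + 60 + 84) gives (4,5) = 72.

80 74 58 102 86 / 92 76 70 64 98 / 104 88 82 66 60 / 56 100 94 78 72 / 68 62 96 90 84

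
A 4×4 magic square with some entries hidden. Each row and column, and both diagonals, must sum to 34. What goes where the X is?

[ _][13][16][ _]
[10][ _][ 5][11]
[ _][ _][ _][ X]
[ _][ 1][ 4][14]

7

The remaining cell in row 2 is (2,2) = 34 − 26 = 8.
Row 4 must total 34; the given cells sum to 19, so (4,1) = 15.
The remaining cell in column 2 is (3,2) = 34 − 22 = 12.
The remaining cell in column 3 is (3,3) = 34 − 25 = 9.
From main diagonal, 34 − (8 + 9 + 14) gives (1,1) = 3.
Anti-diagonal: 5 + 12 + 15 + ? = 34, so (1,4) = 2.
Column 1 must total 34; the given cells sum to 28, so (3,1) = 6.
Column 4 needs 34; the known cells sum to 27, so (3,4) = 7.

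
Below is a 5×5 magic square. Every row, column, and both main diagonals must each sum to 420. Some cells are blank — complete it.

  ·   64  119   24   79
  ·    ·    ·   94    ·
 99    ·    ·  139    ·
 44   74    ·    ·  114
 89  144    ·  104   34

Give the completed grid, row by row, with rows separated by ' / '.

134 64 119 24 79 / 54 109 39 94 124 / 99 29 84 139 69 / 44 74 129 59 114 / 89 144 49 104 34

The remaining cell in row 1 is (1,1) = 420 − 286 = 134.
Row 5: 89 + 144 + 104 + 34 + ? = 420, so (5,3) = 49.
From column 1, 420 − (134 + 99 + 44 + 89) gives (2,1) = 54.
Using column 4: 24 + 94 + 139 + 104 + ? → (4,4) = 420 − 361 = 59.
Anti-diagonal needs 420; the known cells sum to 336, so (3,3) = 84.
Row 4 must total 420; the given cells sum to 291, so (4,3) = 129.
From column 3, 420 − (119 + 84 + 129 + 49) gives (2,3) = 39.
Using main diagonal: 134 + 84 + 59 + 34 + ? → (2,2) = 420 − 311 = 109.
Row 2: 54 + 109 + 39 + 94 + ? = 420, so (2,5) = 124.
Column 2: 64 + 109 + 74 + 144 + ? = 420, so (3,2) = 29.
Using column 5: 79 + 124 + 114 + 34 + ? → (3,5) = 420 − 351 = 69.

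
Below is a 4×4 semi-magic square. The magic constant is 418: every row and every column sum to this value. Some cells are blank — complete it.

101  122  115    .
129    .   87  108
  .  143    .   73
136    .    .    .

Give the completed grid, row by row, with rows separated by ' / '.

101 122 115 80 / 129 94 87 108 / 52 143 150 73 / 136 59 66 157

Row 1 must total 418; the given cells sum to 338, so (1,4) = 80.
Row 2: 129 + 87 + 108 + ? = 418, so (2,2) = 94.
Column 1 must total 418; the given cells sum to 366, so (3,1) = 52.
Using column 2: 122 + 94 + 143 + ? → (4,2) = 418 − 359 = 59.
Column 4 needs 418; the known cells sum to 261, so (4,4) = 157.
Row 3: 52 + 143 + 73 + ? = 418, so (3,3) = 150.
Row 4: 136 + 59 + 157 + ? = 418, so (4,3) = 66.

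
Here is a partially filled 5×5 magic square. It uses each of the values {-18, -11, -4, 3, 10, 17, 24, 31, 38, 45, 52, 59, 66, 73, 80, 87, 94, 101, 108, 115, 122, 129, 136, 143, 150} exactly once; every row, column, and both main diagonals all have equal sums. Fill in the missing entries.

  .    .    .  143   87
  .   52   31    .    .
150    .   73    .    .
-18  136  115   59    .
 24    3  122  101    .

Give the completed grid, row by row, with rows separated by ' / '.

The 25 entries sum to 1650, so each line sums to 1650/5 = 330.
The remaining cell in row 4 is (4,5) = 330 − 292 = 38.
Row 5 must total 330; the given cells sum to 250, so (5,5) = 80.
Using column 3: 31 + 73 + 115 + 122 + ? → (1,3) = 330 − 341 = -11.
Main diagonal must total 330; the given cells sum to 264, so (1,1) = 66.
Anti-diagonal must total 330; the given cells sum to 320, so (2,4) = 10.
Row 1 must total 330; the given cells sum to 285, so (1,2) = 45.
Using column 1: 66 + 150 + (-18) + 24 + ? → (2,1) = 330 − 222 = 108.
Column 2: 45 + 52 + 136 + 3 + ? = 330, so (3,2) = 94.
Column 4: 143 + 10 + 59 + 101 + ? = 330, so (3,4) = 17.
From row 2, 330 − (108 + 52 + 31 + 10) gives (2,5) = 129.
From row 3, 330 − (150 + 94 + 73 + 17) gives (3,5) = -4.

66 45 -11 143 87 / 108 52 31 10 129 / 150 94 73 17 -4 / -18 136 115 59 38 / 24 3 122 101 80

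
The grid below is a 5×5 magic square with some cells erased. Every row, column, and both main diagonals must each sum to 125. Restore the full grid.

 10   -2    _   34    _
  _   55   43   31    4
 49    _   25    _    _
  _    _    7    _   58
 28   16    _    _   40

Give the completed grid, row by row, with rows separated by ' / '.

10 -2 61 34 22 / -8 55 43 31 4 / 49 37 25 13 1 / 46 19 7 -5 58 / 28 16 -11 52 40

Row 2: 55 + 43 + 31 + 4 + ? = 125, so (2,1) = -8.
From column 1, 125 − (10 + (-8) + 49 + 28) gives (4,1) = 46.
Using main diagonal: 10 + 55 + 25 + 40 + ? → (4,4) = 125 − 130 = -5.
Row 4 must total 125; the given cells sum to 106, so (4,2) = 19.
Column 2: -2 + 55 + 19 + 16 + ? = 125, so (3,2) = 37.
Anti-diagonal needs 125; the known cells sum to 103, so (1,5) = 22.
Row 1 must total 125; the given cells sum to 64, so (1,3) = 61.
Column 3: 61 + 43 + 25 + 7 + ? = 125, so (5,3) = -11.
From column 5, 125 − (22 + 4 + 58 + 40) gives (3,5) = 1.
The remaining cell in row 3 is (3,4) = 125 − 112 = 13.
From row 5, 125 − (28 + 16 + (-11) + 40) gives (5,4) = 52.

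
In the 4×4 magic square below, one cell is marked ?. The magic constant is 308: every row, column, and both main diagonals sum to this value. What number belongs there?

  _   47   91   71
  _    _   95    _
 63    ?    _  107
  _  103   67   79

The remaining cell in row 1 is (1,1) = 308 − 209 = 99.
From row 4, 308 − (103 + 67 + 79) gives (4,1) = 59.
The remaining cell in column 1 is (2,1) = 308 − 221 = 87.
From column 3, 308 − (91 + 95 + 67) gives (3,3) = 55.
The remaining cell in column 4 is (2,4) = 308 − 257 = 51.
The remaining cell in main diagonal is (2,2) = 308 − 233 = 75.
Anti-diagonal needs 308; the known cells sum to 225, so (3,2) = 83.

83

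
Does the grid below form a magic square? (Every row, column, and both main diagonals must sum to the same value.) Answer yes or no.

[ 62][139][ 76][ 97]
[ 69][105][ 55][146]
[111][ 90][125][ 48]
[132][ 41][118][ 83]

Row 1: 62 + 139 + 76 + 97 = 374.
Row 2: 69 + 105 + 55 + 146 = 375.
Row 3: 111 + 90 + 125 + 48 = 374.
Row 4: 132 + 41 + 118 + 83 = 374.
Column 1: 62 + 69 + 111 + 132 = 374.
Column 2: 139 + 105 + 90 + 41 = 375.
Column 3: 76 + 55 + 125 + 118 = 374.
Column 4: 97 + 146 + 48 + 83 = 374.
Main diagonal: 62 + 105 + 125 + 83 = 375.
Anti-diagonal: 97 + 55 + 90 + 132 = 374.

No — column 2 sums to 375 but row 4 sums to 374.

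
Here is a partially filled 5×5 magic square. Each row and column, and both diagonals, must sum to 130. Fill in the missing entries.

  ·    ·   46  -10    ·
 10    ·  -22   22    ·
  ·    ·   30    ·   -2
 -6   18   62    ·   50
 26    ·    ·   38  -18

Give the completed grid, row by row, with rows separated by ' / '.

58 2 46 -10 34 / 10 54 -22 22 66 / 42 -14 30 74 -2 / -6 18 62 6 50 / 26 70 14 38 -18

Row 4: -6 + 18 + 62 + 50 + ? = 130, so (4,4) = 6.
Column 3 needs 130; the known cells sum to 116, so (5,3) = 14.
Column 4: -10 + 22 + 6 + 38 + ? = 130, so (3,4) = 74.
Using anti-diagonal: 22 + 30 + 18 + 26 + ? → (1,5) = 130 − 96 = 34.
Row 5: 26 + 14 + 38 + (-18) + ? = 130, so (5,2) = 70.
From column 5, 130 − (34 + (-2) + 50 + (-18)) gives (2,5) = 66.
From row 2, 130 − (10 + (-22) + 22 + 66) gives (2,2) = 54.
Main diagonal: 54 + 30 + 6 + (-18) + ? = 130, so (1,1) = 58.
The remaining cell in row 1 is (1,2) = 130 − 128 = 2.
Column 1: 58 + 10 + (-6) + 26 + ? = 130, so (3,1) = 42.
Column 2 must total 130; the given cells sum to 144, so (3,2) = -14.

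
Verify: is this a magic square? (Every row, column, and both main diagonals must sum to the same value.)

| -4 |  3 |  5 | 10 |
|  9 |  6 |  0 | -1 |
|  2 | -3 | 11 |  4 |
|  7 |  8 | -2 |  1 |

Row 1: -4 + 3 + 5 + 10 = 14.
Row 2: 9 + 6 + 0 + (-1) = 14.
Row 3: 2 + (-3) + 11 + 4 = 14.
Row 4: 7 + 8 + (-2) + 1 = 14.
Column 1: -4 + 9 + 2 + 7 = 14.
Column 2: 3 + 6 + (-3) + 8 = 14.
Column 3: 5 + 0 + 11 + (-2) = 14.
Column 4: 10 + (-1) + 4 + 1 = 14.
Main diagonal: -4 + 6 + 11 + 1 = 14.
Anti-diagonal: 10 + 0 + (-3) + 7 = 14.
All lines sum to 14.

Yes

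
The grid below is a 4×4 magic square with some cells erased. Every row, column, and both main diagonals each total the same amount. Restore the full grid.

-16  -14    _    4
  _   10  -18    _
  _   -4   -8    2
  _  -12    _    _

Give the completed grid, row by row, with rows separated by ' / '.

Column 2 is already complete: -14 + 10 + -4 + -12 = -20, so that is the magic constant.
The remaining cell in row 1 is (1,3) = -20 − (-26) = 6.
Using row 3: -4 + (-8) + 2 + ? → (3,1) = -20 − (-10) = -10.
Column 3 needs -20; the known cells sum to -20, so (4,3) = 0.
Main diagonal must total -20; the given cells sum to -14, so (4,4) = -6.
From anti-diagonal, -20 − (4 + (-18) + (-4)) gives (4,1) = -2.
Column 1: -16 + (-10) + (-2) + ? = -20, so (2,1) = 8.
Column 4 needs -20; the known cells sum to 0, so (2,4) = -20.

-16 -14 6 4 / 8 10 -18 -20 / -10 -4 -8 2 / -2 -12 0 -6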